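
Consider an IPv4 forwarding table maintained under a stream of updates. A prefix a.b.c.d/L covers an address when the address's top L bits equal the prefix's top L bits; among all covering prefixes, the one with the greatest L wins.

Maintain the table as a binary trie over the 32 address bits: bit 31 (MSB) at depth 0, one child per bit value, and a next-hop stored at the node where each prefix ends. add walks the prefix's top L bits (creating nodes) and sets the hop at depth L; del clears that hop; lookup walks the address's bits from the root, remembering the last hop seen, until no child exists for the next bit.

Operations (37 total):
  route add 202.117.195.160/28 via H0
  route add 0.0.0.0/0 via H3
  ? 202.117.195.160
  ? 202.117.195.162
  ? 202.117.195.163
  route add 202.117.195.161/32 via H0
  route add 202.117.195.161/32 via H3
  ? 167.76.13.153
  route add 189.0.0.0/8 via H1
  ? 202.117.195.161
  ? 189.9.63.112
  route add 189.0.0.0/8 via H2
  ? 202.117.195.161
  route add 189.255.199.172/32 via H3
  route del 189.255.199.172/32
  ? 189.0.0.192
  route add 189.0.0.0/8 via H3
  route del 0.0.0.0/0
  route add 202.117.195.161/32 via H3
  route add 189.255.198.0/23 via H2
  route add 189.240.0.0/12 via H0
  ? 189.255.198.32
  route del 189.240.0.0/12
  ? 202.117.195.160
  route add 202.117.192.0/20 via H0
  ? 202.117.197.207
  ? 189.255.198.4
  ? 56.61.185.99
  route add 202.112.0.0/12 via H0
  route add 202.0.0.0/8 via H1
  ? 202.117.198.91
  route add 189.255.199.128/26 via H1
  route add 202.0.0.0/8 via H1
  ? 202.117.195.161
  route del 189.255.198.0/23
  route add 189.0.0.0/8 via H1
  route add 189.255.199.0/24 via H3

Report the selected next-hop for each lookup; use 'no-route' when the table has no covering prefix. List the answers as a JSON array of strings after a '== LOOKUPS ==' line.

Apply in order:
  add 202.117.195.160/28 -> H0 at depth 28
  add 0.0.0.0/0 -> H3 at depth 0
  Q 202.117.195.160: descend 1100101001110101110000111010 ; hops seen [H3,H0] ; pick H0
  Q 202.117.195.162: descend 1100101001110101110000111010 ; hops seen [H3,H0] ; pick H0
  Q 202.117.195.163: descend 1100101001110101110000111010 ; hops seen [H3,H0] ; pick H0
  add 202.117.195.161/32 -> H0 at depth 32
  add 202.117.195.161/32 -> H3 at depth 32
  Q 167.76.13.153: descend 1 ; hops seen [H3] ; pick H3
  add 189.0.0.0/8 -> H1 at depth 8
  Q 202.117.195.161: descend 11001010011101011100001110100001 ; hops seen [H3,H0,H3] ; pick H3
  Q 189.9.63.112: descend 10111101 ; hops seen [H3,H1] ; pick H1
  add 189.0.0.0/8 -> H2 at depth 8
  Q 202.117.195.161: descend 11001010011101011100001110100001 ; hops seen [H3,H0,H3] ; pick H3
  add 189.255.199.172/32 -> H3 at depth 32
  del 189.255.199.172/32 (clear depth 32)
  Q 189.0.0.192: descend 10111101 ; hops seen [H3,H2] ; pick H2
  add 189.0.0.0/8 -> H3 at depth 8
  del 0.0.0.0/0 (clear depth 0)
  add 202.117.195.161/32 -> H3 at depth 32
  add 189.255.198.0/23 -> H2 at depth 23
  add 189.240.0.0/12 -> H0 at depth 12
  Q 189.255.198.32: descend 10111101111111111100011 ; hops seen [H3,H0,H2] ; pick H2
  del 189.240.0.0/12 (clear depth 12)
  Q 202.117.195.160: descend 1100101001110101110000111010000 ; hops seen [H0] ; pick H0
  add 202.117.192.0/20 -> H0 at depth 20
  Q 202.117.197.207: descend 110010100111010111000 ; hops seen [H0] ; pick H0
  Q 189.255.198.4: descend 10111101111111111100011 ; hops seen [H3,H2] ; pick H2
  Q 56.61.185.99: descend ε ; hops seen [∅] ; pick no-route
  add 202.112.0.0/12 -> H0 at depth 12
  add 202.0.0.0/8 -> H1 at depth 8
  Q 202.117.198.91: descend 110010100111010111000 ; hops seen [H1,H0,H0] ; pick H0
  add 189.255.199.128/26 -> H1 at depth 26
  add 202.0.0.0/8 -> H1 at depth 8
  Q 202.117.195.161: descend 11001010011101011100001110100001 ; hops seen [H1,H0,H0,H0,H3] ; pick H3
  del 189.255.198.0/23 (clear depth 23)
  add 189.0.0.0/8 -> H1 at depth 8
  add 189.255.199.0/24 -> H3 at depth 24

== LOOKUPS ==
["H0","H0","H0","H3","H3","H1","H3","H2","H2","H0","H0","H2","no-route","H0","H3"]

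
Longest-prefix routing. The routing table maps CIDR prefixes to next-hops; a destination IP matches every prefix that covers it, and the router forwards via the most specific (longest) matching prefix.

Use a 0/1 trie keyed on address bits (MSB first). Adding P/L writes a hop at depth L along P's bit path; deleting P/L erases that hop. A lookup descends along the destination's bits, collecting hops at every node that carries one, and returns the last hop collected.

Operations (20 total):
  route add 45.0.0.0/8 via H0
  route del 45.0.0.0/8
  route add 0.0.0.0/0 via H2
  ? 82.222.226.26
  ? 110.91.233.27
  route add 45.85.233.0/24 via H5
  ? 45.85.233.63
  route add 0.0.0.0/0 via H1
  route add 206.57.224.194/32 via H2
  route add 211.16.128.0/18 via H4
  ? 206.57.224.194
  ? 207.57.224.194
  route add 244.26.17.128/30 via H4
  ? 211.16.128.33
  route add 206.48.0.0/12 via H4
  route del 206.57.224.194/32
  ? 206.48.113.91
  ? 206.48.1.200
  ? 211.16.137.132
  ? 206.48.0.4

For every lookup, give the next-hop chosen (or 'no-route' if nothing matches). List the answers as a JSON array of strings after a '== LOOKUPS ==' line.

Trace:
  add 45.0.0.0/8 -> H0 at depth 8
  - 45.0.0.0/8 clear@8
  add 0.0.0.0/0 -> H2 at depth 0
  ? 82.222.226.26  path d0:H2→d1:-  best=H2
  ? 110.91.233.27  path d0:H2→d1:-  best=H2
  add 45.85.233.0/24 -> H5 at depth 24
  ? 45.85.233.63  path d0:H2→d1:-→d2:-→d3:-→d4:-→d5:-→d6:-→d7:-→d8:-→d9:-→d10:-→d11:-→d12:-→d13:-→d14:-→d15:-→d16:-→d17:-→d18:-→d19:-→d20:-→d21:-→d22:-→d23:-→d24:H5  best=H5
  add 0.0.0.0/0 -> H1 at depth 0
  add 206.57.224.194/32 -> H2 at depth 32
  add 211.16.128.0/18 -> H4 at depth 18
  ? 206.57.224.194  path d0:H1→d1:-→d2:-→d3:-→d4:-→d5:-→d6:-→d7:-→d8:-→d9:-→d10:-→d11:-→d12:-→d13:-→d14:-→d15:-→d16:-→d17:-→d18:-→d19:-→d20:-→d21:-→d22:-→d23:-→d24:-→d25:-→d26:-→d27:-→d28:-→d29:-→d30:-→d31:-→d32:H2  best=H2
  ? 207.57.224.194  path d0:H1→d1:-→d2:-→d3:-→d4:-→d5:-→d6:-→d7:-  best=H1
  add 244.26.17.128/30 -> H4 at depth 30
  ? 211.16.128.33  path d0:H1→d1:-→d2:-→d3:-→d4:-→d5:-→d6:-→d7:-→d8:-→d9:-→d10:-→d11:-→d12:-→d13:-→d14:-→d15:-→d16:-→d17:-→d18:H4  best=H4
  add 206.48.0.0/12 -> H4 at depth 12
  - 206.57.224.194/32 clear@32
  ? 206.48.113.91  path d0:H1→d1:-→d2:-→d3:-→d4:-→d5:-→d6:-→d7:-→d8:-→d9:-→d10:-→d11:-→d12:H4  best=H4
  ? 206.48.1.200  path d0:H1→d1:-→d2:-→d3:-→d4:-→d5:-→d6:-→d7:-→d8:-→d9:-→d10:-→d11:-→d12:H4  best=H4
  ? 211.16.137.132  path d0:H1→d1:-→d2:-→d3:-→d4:-→d5:-→d6:-→d7:-→d8:-→d9:-→d10:-→d11:-→d12:-→d13:-→d14:-→d15:-→d16:-→d17:-→d18:H4  best=H4
  ? 206.48.0.4  path d0:H1→d1:-→d2:-→d3:-→d4:-→d5:-→d6:-→d7:-→d8:-→d9:-→d10:-→d11:-→d12:H4  best=H4

== LOOKUPS ==
["H2","H2","H5","H2","H1","H4","H4","H4","H4","H4"]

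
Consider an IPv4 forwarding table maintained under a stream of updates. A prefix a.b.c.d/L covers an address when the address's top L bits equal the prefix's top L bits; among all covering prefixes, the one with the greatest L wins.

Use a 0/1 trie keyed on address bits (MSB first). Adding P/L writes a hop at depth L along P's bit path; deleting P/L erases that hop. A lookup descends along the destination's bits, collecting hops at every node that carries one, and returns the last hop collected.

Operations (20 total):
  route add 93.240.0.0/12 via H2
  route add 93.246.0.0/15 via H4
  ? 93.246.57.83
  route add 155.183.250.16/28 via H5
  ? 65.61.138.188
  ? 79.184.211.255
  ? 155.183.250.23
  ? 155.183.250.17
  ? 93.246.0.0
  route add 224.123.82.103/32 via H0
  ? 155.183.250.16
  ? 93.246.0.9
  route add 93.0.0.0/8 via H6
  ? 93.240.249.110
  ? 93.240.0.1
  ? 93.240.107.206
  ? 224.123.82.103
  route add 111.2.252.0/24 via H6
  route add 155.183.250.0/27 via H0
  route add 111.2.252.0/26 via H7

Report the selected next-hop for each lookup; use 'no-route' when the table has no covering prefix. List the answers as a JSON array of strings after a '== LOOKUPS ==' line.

Apply in order:
  add 93.240.0.0/12 -> H2 at depth 12
  add 93.246.0.0/15 -> H4 at depth 15
  ? 93.246.57.83  path d0:-→d1:-→d2:-→d3:-→d4:-→d5:-→d6:-→d7:-→d8:-→d9:-→d10:-→d11:-→d12:H2→d13:-→d14:-→d15:H4  best=H4
  add 155.183.250.16/28 -> H5 at depth 28
  ? 65.61.138.188  path d0:-→d1:-→d2:-→d3:-  best=no-route
  ? 79.184.211.255  path d0:-→d1:-→d2:-→d3:-  best=no-route
  ? 155.183.250.23  path d0:-→d1:-→d2:-→d3:-→d4:-→d5:-→d6:-→d7:-→d8:-→d9:-→d10:-→d11:-→d12:-→d13:-→d14:-→d15:-→d16:-→d17:-→d18:-→d19:-→d20:-→d21:-→d22:-→d23:-→d24:-→d25:-→d26:-→d27:-→d28:H5  best=H5
  ? 155.183.250.17  path d0:-→d1:-→d2:-→d3:-→d4:-→d5:-→d6:-→d7:-→d8:-→d9:-→d10:-→d11:-→d12:-→d13:-→d14:-→d15:-→d16:-→d17:-→d18:-→d19:-→d20:-→d21:-→d22:-→d23:-→d24:-→d25:-→d26:-→d27:-→d28:H5  best=H5
  ? 93.246.0.0  path d0:-→d1:-→d2:-→d3:-→d4:-→d5:-→d6:-→d7:-→d8:-→d9:-→d10:-→d11:-→d12:H2→d13:-→d14:-→d15:H4  best=H4
  add 224.123.82.103/32 -> H0 at depth 32
  ? 155.183.250.16  path d0:-→d1:-→d2:-→d3:-→d4:-→d5:-→d6:-→d7:-→d8:-→d9:-→d10:-→d11:-→d12:-→d13:-→d14:-→d15:-→d16:-→d17:-→d18:-→d19:-→d20:-→d21:-→d22:-→d23:-→d24:-→d25:-→d26:-→d27:-→d28:H5  best=H5
  ? 93.246.0.9  path d0:-→d1:-→d2:-→d3:-→d4:-→d5:-→d6:-→d7:-→d8:-→d9:-→d10:-→d11:-→d12:H2→d13:-→d14:-→d15:H4  best=H4
  add 93.0.0.0/8 -> H6 at depth 8
  ? 93.240.249.110  path d0:-→d1:-→d2:-→d3:-→d4:-→d5:-→d6:-→d7:-→d8:H6→d9:-→d10:-→d11:-→d12:H2→d13:-  best=H2
  ? 93.240.0.1  path d0:-→d1:-→d2:-→d3:-→d4:-→d5:-→d6:-→d7:-→d8:H6→d9:-→d10:-→d11:-→d12:H2→d13:-  best=H2
  ? 93.240.107.206  path d0:-→d1:-→d2:-→d3:-→d4:-→d5:-→d6:-→d7:-→d8:H6→d9:-→d10:-→d11:-→d12:H2→d13:-  best=H2
  ? 224.123.82.103  path d0:-→d1:-→d2:-→d3:-→d4:-→d5:-→d6:-→d7:-→d8:-→d9:-→d10:-→d11:-→d12:-→d13:-→d14:-→d15:-→d16:-→d17:-→d18:-→d19:-→d20:-→d21:-→d22:-→d23:-→d24:-→d25:-→d26:-→d27:-→d28:-→d29:-→d30:-→d31:-→d32:H0  best=H0
  add 111.2.252.0/24 -> H6 at depth 24
  add 155.183.250.0/27 -> H0 at depth 27
  add 111.2.252.0/26 -> H7 at depth 26

== LOOKUPS ==
["H4","no-route","no-route","H5","H5","H4","H5","H4","H2","H2","H2","H0"]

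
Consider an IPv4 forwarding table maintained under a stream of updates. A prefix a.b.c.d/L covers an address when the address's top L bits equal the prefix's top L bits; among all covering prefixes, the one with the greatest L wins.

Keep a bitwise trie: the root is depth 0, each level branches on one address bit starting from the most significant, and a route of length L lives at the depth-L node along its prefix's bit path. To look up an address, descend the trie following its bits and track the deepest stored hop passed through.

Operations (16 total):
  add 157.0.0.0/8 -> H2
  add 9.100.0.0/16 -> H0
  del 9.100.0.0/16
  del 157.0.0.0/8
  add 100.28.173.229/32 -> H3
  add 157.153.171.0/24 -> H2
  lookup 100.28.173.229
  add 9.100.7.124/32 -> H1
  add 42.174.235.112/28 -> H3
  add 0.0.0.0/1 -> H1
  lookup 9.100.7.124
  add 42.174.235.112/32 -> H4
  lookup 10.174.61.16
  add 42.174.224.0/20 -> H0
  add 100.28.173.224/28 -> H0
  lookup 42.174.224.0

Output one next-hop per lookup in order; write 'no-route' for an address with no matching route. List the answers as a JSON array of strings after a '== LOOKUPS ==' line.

Apply in order:
  + 157.0.0.0/8 (H2) depth=8
  + 9.100.0.0/16 (H0) depth=16
  - 9.100.0.0/16 clear@16
  - 157.0.0.0/8 clear@8
  + 100.28.173.229/32 (H3) depth=32
  + 157.153.171.0/24 (H2) depth=24
  Q 100.28.173.229: descend 01100100000111001010110111100101 ; hops seen [H3] ; pick H3
  + 9.100.7.124/32 (H1) depth=32
  + 42.174.235.112/28 (H3) depth=28
  + 0.0.0.0/1 (H1) depth=1
  Q 9.100.7.124: descend 00001001011001000000011101111100 ; hops seen [H1,H1] ; pick H1
  + 42.174.235.112/32 (H4) depth=32
  Q 10.174.61.16: descend 000010 ; hops seen [H1] ; pick H1
  + 42.174.224.0/20 (H0) depth=20
  + 100.28.173.224/28 (H0) depth=28
  Q 42.174.224.0: descend 00101010101011101110 ; hops seen [H1,H0] ; pick H0

== LOOKUPS ==
["H3","H1","H1","H0"]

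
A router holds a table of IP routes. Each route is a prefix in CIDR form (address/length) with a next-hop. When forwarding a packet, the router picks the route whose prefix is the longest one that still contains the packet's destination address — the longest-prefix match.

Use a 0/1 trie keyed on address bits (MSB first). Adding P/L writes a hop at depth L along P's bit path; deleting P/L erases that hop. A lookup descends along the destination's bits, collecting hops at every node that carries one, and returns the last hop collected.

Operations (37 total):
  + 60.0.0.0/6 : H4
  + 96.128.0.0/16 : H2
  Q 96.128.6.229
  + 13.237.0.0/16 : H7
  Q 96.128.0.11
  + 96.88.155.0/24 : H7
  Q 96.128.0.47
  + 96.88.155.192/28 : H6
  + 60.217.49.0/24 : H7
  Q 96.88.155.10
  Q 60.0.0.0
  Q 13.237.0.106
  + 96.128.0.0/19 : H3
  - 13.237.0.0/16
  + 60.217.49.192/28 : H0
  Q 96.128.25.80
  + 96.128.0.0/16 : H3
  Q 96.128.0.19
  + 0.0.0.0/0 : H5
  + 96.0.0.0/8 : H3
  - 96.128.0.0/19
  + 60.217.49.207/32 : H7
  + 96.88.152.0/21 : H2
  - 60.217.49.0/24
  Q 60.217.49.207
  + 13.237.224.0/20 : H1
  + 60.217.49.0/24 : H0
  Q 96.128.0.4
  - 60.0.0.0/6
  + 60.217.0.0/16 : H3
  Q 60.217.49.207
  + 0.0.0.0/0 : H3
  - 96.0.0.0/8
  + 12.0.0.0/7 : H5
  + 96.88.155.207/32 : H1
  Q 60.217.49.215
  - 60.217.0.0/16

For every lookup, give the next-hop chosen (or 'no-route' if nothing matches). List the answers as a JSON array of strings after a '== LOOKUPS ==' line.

Trace:
  + 60.0.0.0/6 (H4) depth=6
  + 96.128.0.0/16 (H2) depth=16
  lookup 96.128.6.229: bits 0110000010000000 walk d0:-→d1:-→d2:-→d3:-→d4:-→d5:-→d6:-→d7:-→d8:-→d9:-→d10:-→d11:-→d12:-→d13:-→d14:-→d15:-→d16:H2 -> H2
  + 13.237.0.0/16 (H7) depth=16
  lookup 96.128.0.11: bits 0110000010000000 walk d0:-→d1:-→d2:-→d3:-→d4:-→d5:-→d6:-→d7:-→d8:-→d9:-→d10:-→d11:-→d12:-→d13:-→d14:-→d15:-→d16:H2 -> H2
  + 96.88.155.0/24 (H7) depth=24
  lookup 96.128.0.47: bits 0110000010000000 walk d0:-→d1:-→d2:-→d3:-→d4:-→d5:-→d6:-→d7:-→d8:-→d9:-→d10:-→d11:-→d12:-→d13:-→d14:-→d15:-→d16:H2 -> H2
  + 96.88.155.192/28 (H6) depth=28
  + 60.217.49.0/24 (H7) depth=24
  lookup 96.88.155.10: bits 011000000101100010011011 walk d0:-→d1:-→d2:-→d3:-→d4:-→d5:-→d6:-→d7:-→d8:-→d9:-→d10:-→d11:-→d12:-→d13:-→d14:-→d15:-→d16:-→d17:-→d18:-→d19:-→d20:-→d21:-→d22:-→d23:-→d24:H7 -> H7
  lookup 60.0.0.0: bits 00111100 walk d0:-→d1:-→d2:-→d3:-→d4:-→d5:-→d6:H4→d7:-→d8:- -> H4
  lookup 13.237.0.106: bits 0000110111101101 walk d0:-→d1:-→d2:-→d3:-→d4:-→d5:-→d6:-→d7:-→d8:-→d9:-→d10:-→d11:-→d12:-→d13:-→d14:-→d15:-→d16:H7 -> H7
  + 96.128.0.0/19 (H3) depth=19
  del 13.237.0.0/16 (clear depth 16)
  + 60.217.49.192/28 (H0) depth=28
  lookup 96.128.25.80: bits 0110000010000000000 walk d0:-→d1:-→d2:-→d3:-→d4:-→d5:-→d6:-→d7:-→d8:-→d9:-→d10:-→d11:-→d12:-→d13:-→d14:-→d15:-→d16:H2→d17:-→d18:-→d19:H3 -> H3
  + 96.128.0.0/16 (H3) depth=16
  lookup 96.128.0.19: bits 0110000010000000000 walk d0:-→d1:-→d2:-→d3:-→d4:-→d5:-→d6:-→d7:-→d8:-→d9:-→d10:-→d11:-→d12:-→d13:-→d14:-→d15:-→d16:H3→d17:-→d18:-→d19:H3 -> H3
  + 0.0.0.0/0 (H5) depth=0
  + 96.0.0.0/8 (H3) depth=8
  del 96.128.0.0/19 (clear depth 19)
  + 60.217.49.207/32 (H7) depth=32
  + 96.88.152.0/21 (H2) depth=21
  del 60.217.49.0/24 (clear depth 24)
  lookup 60.217.49.207: bits 00111100110110010011000111001111 walk d0:H5→d1:-→d2:-→d3:-→d4:-→d5:-→d6:H4→d7:-→d8:-→d9:-→d10:-→d11:-→d12:-→d13:-→d14:-→d15:-→d16:-→d17:-→d18:-→d19:-→d20:-→d21:-→d22:-→d23:-→d24:-→d25:-→d26:-→d27:-→d28:H0→d29:-→d30:-→d31:-→d32:H7 -> H7
  + 13.237.224.0/20 (H1) depth=20
  + 60.217.49.0/24 (H0) depth=24
  lookup 96.128.0.4: bits 0110000010000000000 walk d0:H5→d1:-→d2:-→d3:-→d4:-→d5:-→d6:-→d7:-→d8:H3→d9:-→d10:-→d11:-→d12:-→d13:-→d14:-→d15:-→d16:H3→d17:-→d18:-→d19:- -> H3
  del 60.0.0.0/6 (clear depth 6)
  + 60.217.0.0/16 (H3) depth=16
  lookup 60.217.49.207: bits 00111100110110010011000111001111 walk d0:H5→d1:-→d2:-→d3:-→d4:-→d5:-→d6:-→d7:-→d8:-→d9:-→d10:-→d11:-→d12:-→d13:-→d14:-→d15:-→d16:H3→d17:-→d18:-→d19:-→d20:-→d21:-→d22:-→d23:-→d24:H0→d25:-→d26:-→d27:-→d28:H0→d29:-→d30:-→d31:-→d32:H7 -> H7
  + 0.0.0.0/0 (H3) depth=0
  del 96.0.0.0/8 (clear depth 8)
  + 12.0.0.0/7 (H5) depth=7
  + 96.88.155.207/32 (H1) depth=32
  lookup 60.217.49.215: bits 001111001101100100110001110 walk d0:H3→d1:-→d2:-→d3:-→d4:-→d5:-→d6:-→d7:-→d8:-→d9:-→d10:-→d11:-→d12:-→d13:-→d14:-→d15:-→d16:H3→d17:-→d18:-→d19:-→d20:-→d21:-→d22:-→d23:-→d24:H0→d25:-→d26:-→d27:- -> H0
  del 60.217.0.0/16 (clear depth 16)

== LOOKUPS ==
["H2","H2","H2","H7","H4","H7","H3","H3","H7","H3","H7","H0"]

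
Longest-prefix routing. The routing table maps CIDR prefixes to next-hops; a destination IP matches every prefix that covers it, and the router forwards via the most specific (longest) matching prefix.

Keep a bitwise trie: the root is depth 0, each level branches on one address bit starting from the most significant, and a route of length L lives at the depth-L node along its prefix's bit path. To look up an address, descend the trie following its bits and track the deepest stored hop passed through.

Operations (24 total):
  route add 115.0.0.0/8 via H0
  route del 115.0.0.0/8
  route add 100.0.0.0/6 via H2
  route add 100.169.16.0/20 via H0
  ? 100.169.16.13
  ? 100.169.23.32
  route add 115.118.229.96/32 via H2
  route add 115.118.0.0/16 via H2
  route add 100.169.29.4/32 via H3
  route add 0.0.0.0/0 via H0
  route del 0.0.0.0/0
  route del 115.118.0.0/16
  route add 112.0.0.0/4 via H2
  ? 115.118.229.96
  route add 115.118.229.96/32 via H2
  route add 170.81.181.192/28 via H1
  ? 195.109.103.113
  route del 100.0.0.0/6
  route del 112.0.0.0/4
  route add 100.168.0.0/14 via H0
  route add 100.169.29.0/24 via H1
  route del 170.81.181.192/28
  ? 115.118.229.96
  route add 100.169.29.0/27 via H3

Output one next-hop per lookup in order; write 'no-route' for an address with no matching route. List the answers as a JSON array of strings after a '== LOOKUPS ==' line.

Process each operation:
  add 115.0.0.0/8 -> H0 at depth 8
  - 115.0.0.0/8 clear@8
  add 100.0.0.0/6 -> H2 at depth 6
  add 100.169.16.0/20 -> H0 at depth 20
  lookup 100.169.16.13: bits 01100100101010010001 walk d0:-→d1:-→d2:-→d3:-→d4:-→d5:-→d6:H2→d7:-→d8:-→d9:-→d10:-→d11:-→d12:-→d13:-→d14:-→d15:-→d16:-→d17:-→d18:-→d19:-→d20:H0 -> H0
  lookup 100.169.23.32: bits 01100100101010010001 walk d0:-→d1:-→d2:-→d3:-→d4:-→d5:-→d6:H2→d7:-→d8:-→d9:-→d10:-→d11:-→d12:-→d13:-→d14:-→d15:-→d16:-→d17:-→d18:-→d19:-→d20:H0 -> H0
  add 115.118.229.96/32 -> H2 at depth 32
  add 115.118.0.0/16 -> H2 at depth 16
  add 100.169.29.4/32 -> H3 at depth 32
  add 0.0.0.0/0 -> H0 at depth 0
  - 0.0.0.0/0 clear@0
  - 115.118.0.0/16 clear@16
  add 112.0.0.0/4 -> H2 at depth 4
  lookup 115.118.229.96: bits 01110011011101101110010101100000 walk d0:-→d1:-→d2:-→d3:-→d4:H2→d5:-→d6:-→d7:-→d8:-→d9:-→d10:-→d11:-→d12:-→d13:-→d14:-→d15:-→d16:-→d17:-→d18:-→d19:-→d20:-→d21:-→d22:-→d23:-→d24:-→d25:-→d26:-→d27:-→d28:-→d29:-→d30:-→d31:-→d32:H2 -> H2
  add 115.118.229.96/32 -> H2 at depth 32
  add 170.81.181.192/28 -> H1 at depth 28
  lookup 195.109.103.113: bits 1 walk d0:-→d1:- -> no-route
  - 100.0.0.0/6 clear@6
  - 112.0.0.0/4 clear@4
  add 100.168.0.0/14 -> H0 at depth 14
  add 100.169.29.0/24 -> H1 at depth 24
  - 170.81.181.192/28 clear@28
  lookup 115.118.229.96: bits 01110011011101101110010101100000 walk d0:-→d1:-→d2:-→d3:-→d4:-→d5:-→d6:-→d7:-→d8:-→d9:-→d10:-→d11:-→d12:-→d13:-→d14:-→d15:-→d16:-→d17:-→d18:-→d19:-→d20:-→d21:-→d22:-→d23:-→d24:-→d25:-→d26:-→d27:-→d28:-→d29:-→d30:-→d31:-→d32:H2 -> H2
  add 100.169.29.0/27 -> H3 at depth 27

== LOOKUPS ==
["H0","H0","H2","no-route","H2"]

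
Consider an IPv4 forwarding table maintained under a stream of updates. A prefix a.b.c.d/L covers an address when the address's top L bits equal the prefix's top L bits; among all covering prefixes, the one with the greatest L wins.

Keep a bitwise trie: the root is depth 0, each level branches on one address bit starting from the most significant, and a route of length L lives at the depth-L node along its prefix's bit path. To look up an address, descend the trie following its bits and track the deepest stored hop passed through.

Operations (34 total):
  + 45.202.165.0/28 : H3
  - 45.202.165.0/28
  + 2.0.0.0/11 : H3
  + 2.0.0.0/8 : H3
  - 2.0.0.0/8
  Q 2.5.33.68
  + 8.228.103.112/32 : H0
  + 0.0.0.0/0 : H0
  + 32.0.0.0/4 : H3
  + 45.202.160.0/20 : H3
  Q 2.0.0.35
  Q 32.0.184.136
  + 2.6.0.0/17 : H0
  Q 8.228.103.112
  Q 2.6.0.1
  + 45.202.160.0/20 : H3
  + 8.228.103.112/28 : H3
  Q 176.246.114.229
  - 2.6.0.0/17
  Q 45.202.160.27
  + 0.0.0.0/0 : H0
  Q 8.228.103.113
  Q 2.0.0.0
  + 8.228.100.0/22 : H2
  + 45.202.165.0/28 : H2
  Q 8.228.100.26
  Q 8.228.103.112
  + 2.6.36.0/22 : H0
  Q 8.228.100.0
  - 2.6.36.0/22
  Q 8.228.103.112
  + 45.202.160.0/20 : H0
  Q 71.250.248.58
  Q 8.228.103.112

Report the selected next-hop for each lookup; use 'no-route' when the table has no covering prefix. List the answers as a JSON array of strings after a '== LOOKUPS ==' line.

Process each operation:
  + 45.202.165.0/28 (H3) depth=28
  - 45.202.165.0/28 clear@28
  + 2.0.0.0/11 (H3) depth=11
  + 2.0.0.0/8 (H3) depth=8
  - 2.0.0.0/8 clear@8
  Q 2.5.33.68: descend 00000010000 ; hops seen [H3] ; pick H3
  + 8.228.103.112/32 (H0) depth=32
  + 0.0.0.0/0 (H0) depth=0
  + 32.0.0.0/4 (H3) depth=4
  + 45.202.160.0/20 (H3) depth=20
  Q 2.0.0.35: descend 00000010000 ; hops seen [H0,H3] ; pick H3
  Q 32.0.184.136: descend 0010 ; hops seen [H0,H3] ; pick H3
  + 2.6.0.0/17 (H0) depth=17
  Q 8.228.103.112: descend 00001000111001000110011101110000 ; hops seen [H0,H0] ; pick H0
  Q 2.6.0.1: descend 00000010000001100 ; hops seen [H0,H3,H0] ; pick H0
  + 45.202.160.0/20 (H3) depth=20
  + 8.228.103.112/28 (H3) depth=28
  Q 176.246.114.229: descend ε ; hops seen [H0] ; pick H0
  - 2.6.0.0/17 clear@17
  Q 45.202.160.27: descend 001011011100101010100 ; hops seen [H0,H3,H3] ; pick H3
  + 0.0.0.0/0 (H0) depth=0
  Q 8.228.103.113: descend 0000100011100100011001110111000 ; hops seen [H0,H3] ; pick H3
  Q 2.0.0.0: descend 0000001000000 ; hops seen [H0,H3] ; pick H3
  + 8.228.100.0/22 (H2) depth=22
  + 45.202.165.0/28 (H2) depth=28
  Q 8.228.100.26: descend 0000100011100100011001 ; hops seen [H0,H2] ; pick H2
  Q 8.228.103.112: descend 00001000111001000110011101110000 ; hops seen [H0,H2,H3,H0] ; pick H0
  + 2.6.36.0/22 (H0) depth=22
  Q 8.228.100.0: descend 0000100011100100011001 ; hops seen [H0,H2] ; pick H2
  - 2.6.36.0/22 clear@22
  Q 8.228.103.112: descend 00001000111001000110011101110000 ; hops seen [H0,H2,H3,H0] ; pick H0
  + 45.202.160.0/20 (H0) depth=20
  Q 71.250.248.58: descend 0 ; hops seen [H0] ; pick H0
  Q 8.228.103.112: descend 00001000111001000110011101110000 ; hops seen [H0,H2,H3,H0] ; pick H0

== LOOKUPS ==
["H3","H3","H3","H0","H0","H0","H3","H3","H3","H2","H0","H2","H0","H0","H0"]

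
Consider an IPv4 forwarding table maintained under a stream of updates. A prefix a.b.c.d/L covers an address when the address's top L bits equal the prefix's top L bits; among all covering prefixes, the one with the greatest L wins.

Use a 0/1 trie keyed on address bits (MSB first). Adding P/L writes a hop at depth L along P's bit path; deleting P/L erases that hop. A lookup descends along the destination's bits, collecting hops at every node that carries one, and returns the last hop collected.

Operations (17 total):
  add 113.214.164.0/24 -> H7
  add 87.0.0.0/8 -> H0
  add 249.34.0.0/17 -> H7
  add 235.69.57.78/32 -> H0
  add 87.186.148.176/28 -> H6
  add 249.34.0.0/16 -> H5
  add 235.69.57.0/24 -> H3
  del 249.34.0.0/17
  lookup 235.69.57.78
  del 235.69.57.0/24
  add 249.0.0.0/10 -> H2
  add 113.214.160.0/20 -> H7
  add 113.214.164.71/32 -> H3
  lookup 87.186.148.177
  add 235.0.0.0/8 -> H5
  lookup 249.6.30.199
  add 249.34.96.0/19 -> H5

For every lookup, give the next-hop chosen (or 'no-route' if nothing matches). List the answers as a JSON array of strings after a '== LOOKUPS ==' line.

Trace:
  add 113.214.164.0/24 -> H7 at depth 24
  add 87.0.0.0/8 -> H0 at depth 8
  add 249.34.0.0/17 -> H7 at depth 17
  add 235.69.57.78/32 -> H0 at depth 32
  add 87.186.148.176/28 -> H6 at depth 28
  add 249.34.0.0/16 -> H5 at depth 16
  add 235.69.57.0/24 -> H3 at depth 24
  - 249.34.0.0/17 clear@17
  ? 235.69.57.78  path d0:-→d1:-→d2:-→d3:-→d4:-→d5:-→d6:-→d7:-→d8:-→d9:-→d10:-→d11:-→d12:-→d13:-→d14:-→d15:-→d16:-→d17:-→d18:-→d19:-→d20:-→d21:-→d22:-→d23:-→d24:H3→d25:-→d26:-→d27:-→d28:-→d29:-→d30:-→d31:-→d32:H0  best=H0
  - 235.69.57.0/24 clear@24
  add 249.0.0.0/10 -> H2 at depth 10
  add 113.214.160.0/20 -> H7 at depth 20
  add 113.214.164.71/32 -> H3 at depth 32
  ? 87.186.148.177  path d0:-→d1:-→d2:-→d3:-→d4:-→d5:-→d6:-→d7:-→d8:H0→d9:-→d10:-→d11:-→d12:-→d13:-→d14:-→d15:-→d16:-→d17:-→d18:-→d19:-→d20:-→d21:-→d22:-→d23:-→d24:-→d25:-→d26:-→d27:-→d28:H6  best=H6
  add 235.0.0.0/8 -> H5 at depth 8
  ? 249.6.30.199  path d0:-→d1:-→d2:-→d3:-→d4:-→d5:-→d6:-→d7:-→d8:-→d9:-→d10:H2  best=H2
  add 249.34.96.0/19 -> H5 at depth 19

== LOOKUPS ==
["H0","H6","H2"]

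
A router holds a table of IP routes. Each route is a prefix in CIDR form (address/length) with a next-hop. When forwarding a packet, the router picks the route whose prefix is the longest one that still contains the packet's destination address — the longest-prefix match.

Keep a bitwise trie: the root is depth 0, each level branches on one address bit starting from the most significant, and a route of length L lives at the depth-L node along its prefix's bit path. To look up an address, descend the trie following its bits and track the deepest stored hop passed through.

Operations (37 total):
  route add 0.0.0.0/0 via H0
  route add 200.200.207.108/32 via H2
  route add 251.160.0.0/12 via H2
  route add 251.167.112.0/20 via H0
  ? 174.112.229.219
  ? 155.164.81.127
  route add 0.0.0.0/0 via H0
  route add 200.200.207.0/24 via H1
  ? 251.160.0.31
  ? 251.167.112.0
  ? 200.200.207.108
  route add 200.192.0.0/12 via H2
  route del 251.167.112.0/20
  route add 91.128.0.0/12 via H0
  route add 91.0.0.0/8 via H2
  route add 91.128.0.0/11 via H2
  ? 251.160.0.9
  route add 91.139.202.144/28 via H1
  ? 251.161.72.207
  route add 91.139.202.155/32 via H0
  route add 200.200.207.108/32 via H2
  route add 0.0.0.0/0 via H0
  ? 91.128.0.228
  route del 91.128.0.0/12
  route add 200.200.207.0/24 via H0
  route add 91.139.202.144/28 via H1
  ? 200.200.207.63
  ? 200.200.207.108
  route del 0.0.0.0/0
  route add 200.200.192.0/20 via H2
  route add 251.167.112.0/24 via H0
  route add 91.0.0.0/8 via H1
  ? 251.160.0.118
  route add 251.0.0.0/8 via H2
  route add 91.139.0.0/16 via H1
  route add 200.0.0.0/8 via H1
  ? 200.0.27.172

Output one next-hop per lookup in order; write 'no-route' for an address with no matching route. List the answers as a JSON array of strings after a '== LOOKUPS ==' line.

Process each operation:
  add 0.0.0.0/0 -> H0 at depth 0
  add 200.200.207.108/32 -> H2 at depth 32
  add 251.160.0.0/12 -> H2 at depth 12
  add 251.167.112.0/20 -> H0 at depth 20
  lookup 174.112.229.219: bits 1 walk d0:H0→d1:- -> H0
  lookup 155.164.81.127: bits 1 walk d0:H0→d1:- -> H0
  add 0.0.0.0/0 -> H0 at depth 0
  add 200.200.207.0/24 -> H1 at depth 24
  lookup 251.160.0.31: bits 1111101110100 walk d0:H0→d1:-→d2:-→d3:-→d4:-→d5:-→d6:-→d7:-→d8:-→d9:-→d10:-→d11:-→d12:H2→d13:- -> H2
  lookup 251.167.112.0: bits 11111011101001110111 walk d0:H0→d1:-→d2:-→d3:-→d4:-→d5:-→d6:-→d7:-→d8:-→d9:-→d10:-→d11:-→d12:H2→d13:-→d14:-→d15:-→d16:-→d17:-→d18:-→d19:-→d20:H0 -> H0
  lookup 200.200.207.108: bits 11001000110010001100111101101100 walk d0:H0→d1:-→d2:-→d3:-→d4:-→d5:-→d6:-→d7:-→d8:-→d9:-→d10:-→d11:-→d12:-→d13:-→d14:-→d15:-→d16:-→d17:-→d18:-→d19:-→d20:-→d21:-→d22:-→d23:-→d24:H1→d25:-→d26:-→d27:-→d28:-→d29:-→d30:-→d31:-→d32:H2 -> H2
  add 200.192.0.0/12 -> H2 at depth 12
  - 251.167.112.0/20 clear@20
  add 91.128.0.0/12 -> H0 at depth 12
  add 91.0.0.0/8 -> H2 at depth 8
  add 91.128.0.0/11 -> H2 at depth 11
  lookup 251.160.0.9: bits 1111101110100 walk d0:H0→d1:-→d2:-→d3:-→d4:-→d5:-→d6:-→d7:-→d8:-→d9:-→d10:-→d11:-→d12:H2→d13:- -> H2
  add 91.139.202.144/28 -> H1 at depth 28
  lookup 251.161.72.207: bits 1111101110100 walk d0:H0→d1:-→d2:-→d3:-→d4:-→d5:-→d6:-→d7:-→d8:-→d9:-→d10:-→d11:-→d12:H2→d13:- -> H2
  add 91.139.202.155/32 -> H0 at depth 32
  add 200.200.207.108/32 -> H2 at depth 32
  add 0.0.0.0/0 -> H0 at depth 0
  lookup 91.128.0.228: bits 010110111000 walk d0:H0→d1:-→d2:-→d3:-→d4:-→d5:-→d6:-→d7:-→d8:H2→d9:-→d10:-→d11:H2→d12:H0 -> H0
  - 91.128.0.0/12 clear@12
  add 200.200.207.0/24 -> H0 at depth 24
  add 91.139.202.144/28 -> H1 at depth 28
  lookup 200.200.207.63: bits 1100100011001000110011110 walk d0:H0→d1:-→d2:-→d3:-→d4:-→d5:-→d6:-→d7:-→d8:-→d9:-→d10:-→d11:-→d12:H2→d13:-→d14:-→d15:-→d16:-→d17:-→d18:-→d19:-→d20:-→d21:-→d22:-→d23:-→d24:H0→d25:- -> H0
  lookup 200.200.207.108: bits 11001000110010001100111101101100 walk d0:H0→d1:-→d2:-→d3:-→d4:-→d5:-→d6:-→d7:-→d8:-→d9:-→d10:-→d11:-→d12:H2→d13:-→d14:-→d15:-→d16:-→d17:-→d18:-→d19:-→d20:-→d21:-→d22:-→d23:-→d24:H0→d25:-→d26:-→d27:-→d28:-→d29:-→d30:-→d31:-→d32:H2 -> H2
  - 0.0.0.0/0 clear@0
  add 200.200.192.0/20 -> H2 at depth 20
  add 251.167.112.0/24 -> H0 at depth 24
  add 91.0.0.0/8 -> H1 at depth 8
  lookup 251.160.0.118: bits 1111101110100 walk d0:-→d1:-→d2:-→d3:-→d4:-→d5:-→d6:-→d7:-→d8:-→d9:-→d10:-→d11:-→d12:H2→d13:- -> H2
  add 251.0.0.0/8 -> H2 at depth 8
  add 91.139.0.0/16 -> H1 at depth 16
  add 200.0.0.0/8 -> H1 at depth 8
  lookup 200.0.27.172: bits 11001000 walk d0:-→d1:-→d2:-→d3:-→d4:-→d5:-→d6:-→d7:-→d8:H1 -> H1

== LOOKUPS ==
["H0","H0","H2","H0","H2","H2","H2","H0","H0","H2","H2","H1"]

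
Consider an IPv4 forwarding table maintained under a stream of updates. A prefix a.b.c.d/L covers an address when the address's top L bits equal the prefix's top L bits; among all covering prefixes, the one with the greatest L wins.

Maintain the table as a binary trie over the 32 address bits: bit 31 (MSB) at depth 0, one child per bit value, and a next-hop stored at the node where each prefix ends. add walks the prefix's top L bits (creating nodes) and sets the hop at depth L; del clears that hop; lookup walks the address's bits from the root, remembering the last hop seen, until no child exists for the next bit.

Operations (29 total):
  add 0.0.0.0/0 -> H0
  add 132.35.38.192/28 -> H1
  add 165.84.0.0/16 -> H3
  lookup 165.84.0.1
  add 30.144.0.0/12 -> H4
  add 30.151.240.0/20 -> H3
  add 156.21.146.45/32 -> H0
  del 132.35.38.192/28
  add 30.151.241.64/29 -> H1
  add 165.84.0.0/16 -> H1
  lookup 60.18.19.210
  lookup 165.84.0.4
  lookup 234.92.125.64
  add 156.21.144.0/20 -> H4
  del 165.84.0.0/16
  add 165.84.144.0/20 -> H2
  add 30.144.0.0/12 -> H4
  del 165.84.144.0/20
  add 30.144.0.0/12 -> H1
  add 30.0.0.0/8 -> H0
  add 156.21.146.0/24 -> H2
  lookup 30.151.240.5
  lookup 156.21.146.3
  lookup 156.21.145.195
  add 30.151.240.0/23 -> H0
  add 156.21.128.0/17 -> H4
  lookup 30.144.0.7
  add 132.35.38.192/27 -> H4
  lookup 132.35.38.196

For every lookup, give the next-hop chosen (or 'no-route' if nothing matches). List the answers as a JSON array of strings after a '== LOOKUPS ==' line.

Apply in order:
  + 0.0.0.0/0 (H0) depth=0
  + 132.35.38.192/28 (H1) depth=28
  + 165.84.0.0/16 (H3) depth=16
  Q 165.84.0.1: descend 1010010101010100 ; hops seen [H0,H3] ; pick H3
  + 30.144.0.0/12 (H4) depth=12
  + 30.151.240.0/20 (H3) depth=20
  + 156.21.146.45/32 (H0) depth=32
  del 132.35.38.192/28 (clear depth 28)
  + 30.151.241.64/29 (H1) depth=29
  + 165.84.0.0/16 (H1) depth=16
  Q 60.18.19.210: descend 00 ; hops seen [H0] ; pick H0
  Q 165.84.0.4: descend 1010010101010100 ; hops seen [H0,H1] ; pick H1
  Q 234.92.125.64: descend 1 ; hops seen [H0] ; pick H0
  + 156.21.144.0/20 (H4) depth=20
  del 165.84.0.0/16 (clear depth 16)
  + 165.84.144.0/20 (H2) depth=20
  + 30.144.0.0/12 (H4) depth=12
  del 165.84.144.0/20 (clear depth 20)
  + 30.144.0.0/12 (H1) depth=12
  + 30.0.0.0/8 (H0) depth=8
  + 156.21.146.0/24 (H2) depth=24
  Q 30.151.240.5: descend 00011110100101111111000 ; hops seen [H0,H0,H1,H3] ; pick H3
  Q 156.21.146.3: descend 10011100000101011001001000 ; hops seen [H0,H4,H2] ; pick H2
  Q 156.21.145.195: descend 1001110000010101100100 ; hops seen [H0,H4] ; pick H4
  + 30.151.240.0/23 (H0) depth=23
  + 156.21.128.0/17 (H4) depth=17
  Q 30.144.0.7: descend 0001111010010 ; hops seen [H0,H0,H1] ; pick H1
  + 132.35.38.192/27 (H4) depth=27
  Q 132.35.38.196: descend 1000010000100011001001101100 ; hops seen [H0,H4] ; pick H4

== LOOKUPS ==
["H3","H0","H1","H0","H3","H2","H4","H1","H4"]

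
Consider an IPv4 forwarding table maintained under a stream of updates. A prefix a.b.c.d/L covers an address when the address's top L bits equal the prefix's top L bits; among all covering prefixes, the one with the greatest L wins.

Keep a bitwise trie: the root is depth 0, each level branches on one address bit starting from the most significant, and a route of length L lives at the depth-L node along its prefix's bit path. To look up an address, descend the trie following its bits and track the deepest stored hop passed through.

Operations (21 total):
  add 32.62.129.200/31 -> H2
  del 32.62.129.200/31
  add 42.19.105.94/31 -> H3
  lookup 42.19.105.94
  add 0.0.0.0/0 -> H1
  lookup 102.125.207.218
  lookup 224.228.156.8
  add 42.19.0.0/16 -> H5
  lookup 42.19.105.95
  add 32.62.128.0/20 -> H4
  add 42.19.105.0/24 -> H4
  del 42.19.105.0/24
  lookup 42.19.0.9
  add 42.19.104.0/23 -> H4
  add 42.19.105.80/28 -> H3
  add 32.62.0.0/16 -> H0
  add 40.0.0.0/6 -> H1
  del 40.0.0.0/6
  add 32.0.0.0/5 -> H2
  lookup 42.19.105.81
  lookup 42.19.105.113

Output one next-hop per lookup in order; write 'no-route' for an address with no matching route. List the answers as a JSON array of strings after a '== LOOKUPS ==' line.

Trace:
  add 32.62.129.200/31 -> H2 at depth 31
  - 32.62.129.200/31 clear@31
  add 42.19.105.94/31 -> H3 at depth 31
  ? 42.19.105.94  path d0:-→d1:-→d2:-→d3:-→d4:-→d5:-→d6:-→d7:-→d8:-→d9:-→d10:-→d11:-→d12:-→d13:-→d14:-→d15:-→d16:-→d17:-→d18:-→d19:-→d20:-→d21:-→d22:-→d23:-→d24:-→d25:-→d26:-→d27:-→d28:-→d29:-→d30:-→d31:H3  best=H3
  add 0.0.0.0/0 -> H1 at depth 0
  ? 102.125.207.218  path d0:H1→d1:-  best=H1
  ? 224.228.156.8  path d0:H1  best=H1
  add 42.19.0.0/16 -> H5 at depth 16
  ? 42.19.105.95  path d0:H1→d1:-→d2:-→d3:-→d4:-→d5:-→d6:-→d7:-→d8:-→d9:-→d10:-→d11:-→d12:-→d13:-→d14:-→d15:-→d16:H5→d17:-→d18:-→d19:-→d20:-→d21:-→d22:-→d23:-→d24:-→d25:-→d26:-→d27:-→d28:-→d29:-→d30:-→d31:H3  best=H3
  add 32.62.128.0/20 -> H4 at depth 20
  add 42.19.105.0/24 -> H4 at depth 24
  - 42.19.105.0/24 clear@24
  ? 42.19.0.9  path d0:H1→d1:-→d2:-→d3:-→d4:-→d5:-→d6:-→d7:-→d8:-→d9:-→d10:-→d11:-→d12:-→d13:-→d14:-→d15:-→d16:H5→d17:-  best=H5
  add 42.19.104.0/23 -> H4 at depth 23
  add 42.19.105.80/28 -> H3 at depth 28
  add 32.62.0.0/16 -> H0 at depth 16
  add 40.0.0.0/6 -> H1 at depth 6
  - 40.0.0.0/6 clear@6
  add 32.0.0.0/5 -> H2 at depth 5
  ? 42.19.105.81  path d0:H1→d1:-→d2:-→d3:-→d4:-→d5:-→d6:-→d7:-→d8:-→d9:-→d10:-→d11:-→d12:-→d13:-→d14:-→d15:-→d16:H5→d17:-→d18:-→d19:-→d20:-→d21:-→d22:-→d23:H4→d24:-→d25:-→d26:-→d27:-→d28:H3  best=H3
  ? 42.19.105.113  path d0:H1→d1:-→d2:-→d3:-→d4:-→d5:-→d6:-→d7:-→d8:-→d9:-→d10:-→d11:-→d12:-→d13:-→d14:-→d15:-→d16:H5→d17:-→d18:-→d19:-→d20:-→d21:-→d22:-→d23:H4→d24:-→d25:-→d26:-  best=H4

== LOOKUPS ==
["H3","H1","H1","H3","H5","H3","H4"]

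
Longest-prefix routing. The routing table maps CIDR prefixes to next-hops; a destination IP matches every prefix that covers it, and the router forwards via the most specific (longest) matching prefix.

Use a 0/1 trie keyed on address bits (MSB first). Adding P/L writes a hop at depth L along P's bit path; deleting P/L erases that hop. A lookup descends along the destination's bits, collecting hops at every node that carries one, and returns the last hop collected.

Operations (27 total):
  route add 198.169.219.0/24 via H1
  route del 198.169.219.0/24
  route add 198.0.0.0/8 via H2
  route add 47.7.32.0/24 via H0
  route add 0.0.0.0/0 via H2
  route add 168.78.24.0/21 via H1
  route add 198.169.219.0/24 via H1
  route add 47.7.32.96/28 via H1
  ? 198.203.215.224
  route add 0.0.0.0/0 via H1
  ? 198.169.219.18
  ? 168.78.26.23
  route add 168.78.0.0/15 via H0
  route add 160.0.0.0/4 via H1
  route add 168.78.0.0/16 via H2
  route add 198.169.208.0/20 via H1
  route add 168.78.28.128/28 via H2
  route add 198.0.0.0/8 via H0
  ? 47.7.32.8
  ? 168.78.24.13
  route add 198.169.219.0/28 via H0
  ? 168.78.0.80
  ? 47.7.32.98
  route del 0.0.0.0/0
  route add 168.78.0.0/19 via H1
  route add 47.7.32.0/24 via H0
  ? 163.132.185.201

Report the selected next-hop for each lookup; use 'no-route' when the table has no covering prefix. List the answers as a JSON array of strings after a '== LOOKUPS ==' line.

Apply in order:
  + 198.169.219.0/24 (H1) depth=24
  - 198.169.219.0/24 clear@24
  + 198.0.0.0/8 (H2) depth=8
  + 47.7.32.0/24 (H0) depth=24
  + 0.0.0.0/0 (H2) depth=0
  + 168.78.24.0/21 (H1) depth=21
  + 198.169.219.0/24 (H1) depth=24
  + 47.7.32.96/28 (H1) depth=28
  lookup 198.203.215.224: bits 110001101 walk d0:H2→d1:-→d2:-→d3:-→d4:-→d5:-→d6:-→d7:-→d8:H2→d9:- -> H2
  + 0.0.0.0/0 (H1) depth=0
  lookup 198.169.219.18: bits 110001101010100111011011 walk d0:H1→d1:-→d2:-→d3:-→d4:-→d5:-→d6:-→d7:-→d8:H2→d9:-→d10:-→d11:-→d12:-→d13:-→d14:-→d15:-→d16:-→d17:-→d18:-→d19:-→d20:-→d21:-→d22:-→d23:-→d24:H1 -> H1
  lookup 168.78.26.23: bits 101010000100111000011 walk d0:H1→d1:-→d2:-→d3:-→d4:-→d5:-→d6:-→d7:-→d8:-→d9:-→d10:-→d11:-→d12:-→d13:-→d14:-→d15:-→d16:-→d17:-→d18:-→d19:-→d20:-→d21:H1 -> H1
  + 168.78.0.0/15 (H0) depth=15
  + 160.0.0.0/4 (H1) depth=4
  + 168.78.0.0/16 (H2) depth=16
  + 198.169.208.0/20 (H1) depth=20
  + 168.78.28.128/28 (H2) depth=28
  + 198.0.0.0/8 (H0) depth=8
  lookup 47.7.32.8: bits 0010111100000111001000000 walk d0:H1→d1:-→d2:-→d3:-→d4:-→d5:-→d6:-→d7:-→d8:-→d9:-→d10:-→d11:-→d12:-→d13:-→d14:-→d15:-→d16:-→d17:-→d18:-→d19:-→d20:-→d21:-→d22:-→d23:-→d24:H0→d25:- -> H0
  lookup 168.78.24.13: bits 101010000100111000011 walk d0:H1→d1:-→d2:-→d3:-→d4:H1→d5:-→d6:-→d7:-→d8:-→d9:-→d10:-→d11:-→d12:-→d13:-→d14:-→d15:H0→d16:H2→d17:-→d18:-→d19:-→d20:-→d21:H1 -> H1
  + 198.169.219.0/28 (H0) depth=28
  lookup 168.78.0.80: bits 1010100001001110000 walk d0:H1→d1:-→d2:-→d3:-→d4:H1→d5:-→d6:-→d7:-→d8:-→d9:-→d10:-→d11:-→d12:-→d13:-→d14:-→d15:H0→d16:H2→d17:-→d18:-→d19:- -> H2
  lookup 47.7.32.98: bits 0010111100000111001000000110 walk d0:H1→d1:-→d2:-→d3:-→d4:-→d5:-→d6:-→d7:-→d8:-→d9:-→d10:-→d11:-→d12:-→d13:-→d14:-→d15:-→d16:-→d17:-→d18:-→d19:-→d20:-→d21:-→d22:-→d23:-→d24:H0→d25:-→d26:-→d27:-→d28:H1 -> H1
  - 0.0.0.0/0 clear@0
  + 168.78.0.0/19 (H1) depth=19
  + 47.7.32.0/24 (H0) depth=24
  lookup 163.132.185.201: bits 1010 walk d0:-→d1:-→d2:-→d3:-→d4:H1 -> H1

== LOOKUPS ==
["H2","H1","H1","H0","H1","H2","H1","H1"]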